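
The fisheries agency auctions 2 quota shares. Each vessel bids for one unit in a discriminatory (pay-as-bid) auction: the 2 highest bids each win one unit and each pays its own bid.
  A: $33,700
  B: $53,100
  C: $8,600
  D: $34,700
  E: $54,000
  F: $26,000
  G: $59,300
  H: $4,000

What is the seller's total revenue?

Bids ranked high→low: 59,300 (G), 54,000 (E), 53,100 (B), 34,700 (D), …
Winners (2 units): G, E.
Total revenue = 59,300 + 54,000 = $113,300.

Total revenue: $113,300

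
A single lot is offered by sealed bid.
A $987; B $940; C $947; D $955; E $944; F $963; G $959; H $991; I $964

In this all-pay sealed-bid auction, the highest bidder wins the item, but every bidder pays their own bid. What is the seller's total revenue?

Bids ranked: 991 (H) > 987 (A) > 964 (I) > 963 (F) > 959 (G) > 955 (D) > …
H wins with the top bid; all bids are sunk regardless.
Every bidder forfeits their bid regardless of winning.
Revenue = 987 + 940 + 947 + 955 + 944 + 963 + 959 + 991 + 964 = $8,650.

Total revenue: $8,650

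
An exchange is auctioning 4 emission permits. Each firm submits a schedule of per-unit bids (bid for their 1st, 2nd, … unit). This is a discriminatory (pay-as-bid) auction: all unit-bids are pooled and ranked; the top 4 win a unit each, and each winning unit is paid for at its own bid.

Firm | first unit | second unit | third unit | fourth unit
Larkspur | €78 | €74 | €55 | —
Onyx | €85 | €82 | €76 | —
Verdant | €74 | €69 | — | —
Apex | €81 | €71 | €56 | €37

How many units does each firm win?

Pooled unit-bids ranked (top 4): 85 (Onyx-1), 82 (Onyx-2), 81 (Apex-1), 78 (Larkspur-1)
Next rejected bid: €76 (not a price — pay-as-bid).
Allocation: Apex 1, Larkspur 1, Onyx 2.

Apex 1, Larkspur 1, Onyx 2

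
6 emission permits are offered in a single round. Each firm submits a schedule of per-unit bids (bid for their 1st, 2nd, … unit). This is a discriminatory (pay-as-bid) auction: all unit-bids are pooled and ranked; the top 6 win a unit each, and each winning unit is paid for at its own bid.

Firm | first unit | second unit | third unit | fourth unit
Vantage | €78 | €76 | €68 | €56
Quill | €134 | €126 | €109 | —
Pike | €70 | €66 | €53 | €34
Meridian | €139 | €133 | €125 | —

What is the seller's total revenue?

Total revenue: €766

Merging the schedules and taking the best 6: 139 (Meridian-1), 134 (Quill-1), 133 (Meridian-2), 126 (Quill-2), 125 (Meridian-3), 109 (Quill-3)
Next rejected bid: €78 (not a price — pay-as-bid).
Each winning unit pays its own bid.
Revenue = 139 + 134 + 133 + 126 + 125 + 109 = €766.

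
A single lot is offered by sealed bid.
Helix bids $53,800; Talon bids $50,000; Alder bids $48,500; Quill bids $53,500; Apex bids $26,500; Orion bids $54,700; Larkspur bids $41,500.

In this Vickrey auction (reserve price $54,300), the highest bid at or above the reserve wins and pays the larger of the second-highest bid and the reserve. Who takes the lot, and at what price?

Bids in order: 54,700 (Orion) > 53,800 (Helix) > 53,500 (Quill) > 50,000 (Talon) > 48,500 (Alder) > 41,500 (Larkspur) > …
Orion has the top bid at or above the reserve ($54,700).
max(second-highest $53,800, reserve $54,300) = $54,300.

Orion pays $54,300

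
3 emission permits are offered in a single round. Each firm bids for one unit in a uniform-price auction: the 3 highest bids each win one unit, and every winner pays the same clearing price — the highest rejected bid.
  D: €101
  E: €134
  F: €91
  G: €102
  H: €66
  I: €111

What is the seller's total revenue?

Sorting: 134 (E), 111 (I), 102 (G), 101 (D), 91 (F), …
Winners (3 units): E, I, G.
Clearing price = highest rejected bid = €101.
Total revenue = 3 × €101 = €303.

Total revenue: €303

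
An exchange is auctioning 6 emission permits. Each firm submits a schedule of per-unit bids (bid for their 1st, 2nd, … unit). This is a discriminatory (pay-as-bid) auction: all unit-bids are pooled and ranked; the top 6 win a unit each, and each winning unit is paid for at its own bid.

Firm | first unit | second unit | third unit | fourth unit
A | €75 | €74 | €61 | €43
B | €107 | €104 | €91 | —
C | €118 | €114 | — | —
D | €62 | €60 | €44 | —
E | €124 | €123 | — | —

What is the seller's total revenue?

Total revenue: €690

All unit-bids, highest first — top 6: 124 (E-1), 123 (E-2), 118 (C-1), 114 (C-2), 107 (B-1), 104 (B-2)
Next rejected bid: €91 (not a price — pay-as-bid).
Each winning unit pays its own bid.
Revenue = 124 + 123 + 118 + 114 + 107 + 104 = €690.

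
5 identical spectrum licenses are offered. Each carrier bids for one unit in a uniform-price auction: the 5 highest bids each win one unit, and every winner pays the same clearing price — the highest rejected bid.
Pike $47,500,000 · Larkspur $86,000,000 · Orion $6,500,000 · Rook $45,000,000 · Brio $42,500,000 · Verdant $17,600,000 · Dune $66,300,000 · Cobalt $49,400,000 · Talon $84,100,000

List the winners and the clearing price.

Larkspur, Talon, Dune, Cobalt, Pike; each pays $45,000,000

Bids ranked high→low: 86,000,000 (Larkspur), 84,100,000 (Talon), 66,300,000 (Dune), 49,400,000 (Cobalt), 47,500,000 (Pike), 45,000,000 (Rook), 42,500,000 (Brio), …
Top 5: Larkspur, Talon, Dune, Cobalt, Pike.
Clearing price = highest rejected bid = $45,000,000.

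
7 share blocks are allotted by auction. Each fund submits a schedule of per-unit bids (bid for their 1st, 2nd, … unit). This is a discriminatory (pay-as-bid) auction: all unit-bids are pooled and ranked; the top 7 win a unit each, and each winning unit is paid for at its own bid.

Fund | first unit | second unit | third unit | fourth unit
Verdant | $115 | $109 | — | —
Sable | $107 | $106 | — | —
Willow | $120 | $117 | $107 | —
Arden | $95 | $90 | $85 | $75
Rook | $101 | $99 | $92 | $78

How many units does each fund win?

Sable 2, Verdant 2, Willow 3

All unit-bids, highest first — top 7: 120 (Willow-1), 117 (Willow-2), 115 (Verdant-1), 109 (Verdant-2), 107 (Sable-1), 107 (Willow-3), 106 (Sable-2)
Next rejected bid: $101 (not a price — pay-as-bid).
Allocation: Sable 2, Verdant 2, Willow 3.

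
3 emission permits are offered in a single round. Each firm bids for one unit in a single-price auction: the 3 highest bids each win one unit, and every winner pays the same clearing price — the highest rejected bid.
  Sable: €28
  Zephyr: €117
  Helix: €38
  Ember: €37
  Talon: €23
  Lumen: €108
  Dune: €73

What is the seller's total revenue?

Sorting: 117 (Zephyr), 108 (Lumen), 73 (Dune), 38 (Helix), 37 (Ember), …
Winners (3 units): Zephyr, Lumen, Dune.
Clearing price = highest rejected bid = €38.
Total revenue = 3 × €38 = €114.

Total revenue: €114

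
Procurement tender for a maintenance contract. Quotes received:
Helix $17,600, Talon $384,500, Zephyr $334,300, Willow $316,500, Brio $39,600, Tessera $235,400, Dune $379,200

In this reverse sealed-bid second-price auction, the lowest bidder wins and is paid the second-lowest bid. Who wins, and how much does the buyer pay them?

Helix is paid $39,600

Rule: the lowest bidder wins and is paid the second-lowest bid.
Bids ranked: 17,600 (Helix) < 39,600 (Brio) < 235,400 (Tessera) < 316,500 (Willow) < 334,300 (Zephyr) < 379,200 (Dune) < …
Helix is lowest; is paid the second-lowest bid, $39,600.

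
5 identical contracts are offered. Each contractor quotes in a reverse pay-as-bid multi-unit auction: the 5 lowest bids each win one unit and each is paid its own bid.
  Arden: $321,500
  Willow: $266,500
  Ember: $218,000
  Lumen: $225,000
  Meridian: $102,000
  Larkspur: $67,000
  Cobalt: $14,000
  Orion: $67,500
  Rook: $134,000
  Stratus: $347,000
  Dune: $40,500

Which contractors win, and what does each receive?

Cobalt $14,000, Dune $40,500, Larkspur $67,000, Orion $67,500, Meridian $102,000

Ordering the bids: 14,000 (Cobalt), 40,500 (Dune), 67,000 (Larkspur), 67,500 (Orion), 102,000 (Meridian), 134,000 (Rook), 218,000 (Ember), …
Winners (5 units): Cobalt, Dune, Larkspur, Orion, Meridian.
Each winner is paid its own bid: Cobalt $14,000, Dune $40,500, Larkspur $67,000, Orion $67,500, Meridian $102,000.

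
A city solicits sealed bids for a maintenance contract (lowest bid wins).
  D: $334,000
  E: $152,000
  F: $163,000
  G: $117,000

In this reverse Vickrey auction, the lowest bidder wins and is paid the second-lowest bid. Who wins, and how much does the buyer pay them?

Bids ranked: 117,000 (G) < 152,000 (E) < 163,000 (F) < 334,000 (D)
G wins with the lowest bid; price is set by the runner-up at $152,000.

G is paid $152,000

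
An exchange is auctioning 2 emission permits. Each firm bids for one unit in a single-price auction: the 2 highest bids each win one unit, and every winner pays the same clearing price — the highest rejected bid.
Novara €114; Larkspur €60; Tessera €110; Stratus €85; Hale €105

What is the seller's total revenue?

Bids ranked high→low: 114 (Novara), 110 (Tessera), 105 (Hale), 85 (Stratus), …
The 2 highest are Novara, Tessera.
Clearing price = highest rejected bid = €105.
Total revenue = 2 × €105 = €210.

Total revenue: €210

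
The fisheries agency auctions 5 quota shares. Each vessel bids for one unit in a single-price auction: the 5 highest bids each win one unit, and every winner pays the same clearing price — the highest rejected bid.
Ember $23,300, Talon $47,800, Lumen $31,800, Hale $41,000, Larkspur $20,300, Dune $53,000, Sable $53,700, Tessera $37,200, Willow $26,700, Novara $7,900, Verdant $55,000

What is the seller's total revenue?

Total revenue: $186,000

Ordering the bids: 55,000 (Verdant), 53,700 (Sable), 53,000 (Dune), 47,800 (Talon), 41,000 (Hale), 37,200 (Tessera), 31,800 (Lumen), …
Winners (5 units): Verdant, Sable, Dune, Talon, Hale.
First losing bid is Tessera's $37,200, which sets the uniform price.
Total revenue = 5 × $37,200 = $186,000.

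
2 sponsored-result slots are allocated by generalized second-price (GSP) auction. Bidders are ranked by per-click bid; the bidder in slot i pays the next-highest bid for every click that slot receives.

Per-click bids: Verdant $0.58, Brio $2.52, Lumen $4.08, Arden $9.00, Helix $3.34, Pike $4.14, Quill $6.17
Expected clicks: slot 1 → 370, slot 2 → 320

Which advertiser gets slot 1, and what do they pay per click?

Arden; $6.17 per click

Per-click bids in order: $9.00 (Arden) > $6.17 (Quill) > $4.14 (Pike) > …
Slot 1 goes to the first-ranked bidder, Arden, who pays the next bid down: $6.17/click.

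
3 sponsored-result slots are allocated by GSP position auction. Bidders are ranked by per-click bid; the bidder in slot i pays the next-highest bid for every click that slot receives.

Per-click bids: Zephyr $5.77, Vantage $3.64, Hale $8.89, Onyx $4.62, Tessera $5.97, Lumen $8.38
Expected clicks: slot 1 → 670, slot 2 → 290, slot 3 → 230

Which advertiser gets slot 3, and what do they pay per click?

Tessera; $5.77 per click

Sorting advertisers: $8.89 (Hale) > $8.38 (Lumen) > $5.97 (Tessera) > $5.77 (Zephyr) > …
Slot 3 goes to the third-ranked bidder, Tessera, who pays the next bid down: $5.77/click.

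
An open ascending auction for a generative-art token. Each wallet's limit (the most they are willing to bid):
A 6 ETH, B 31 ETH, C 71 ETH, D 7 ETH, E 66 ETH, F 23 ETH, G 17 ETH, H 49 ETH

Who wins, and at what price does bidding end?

Limits ranked: 71 (C) > 66 (E) > 49 (H) > 31 (B) > 23 (F) > 17 (G) > …
Bidding ends when E exits at 66 ETH; C takes it.

C wins at 66 ETH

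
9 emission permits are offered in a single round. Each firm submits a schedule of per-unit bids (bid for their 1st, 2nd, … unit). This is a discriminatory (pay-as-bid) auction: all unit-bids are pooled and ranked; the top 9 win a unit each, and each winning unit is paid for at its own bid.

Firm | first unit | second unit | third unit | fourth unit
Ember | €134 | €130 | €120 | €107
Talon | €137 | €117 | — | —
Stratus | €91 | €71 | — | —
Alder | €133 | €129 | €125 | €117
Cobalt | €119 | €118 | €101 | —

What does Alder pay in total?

Alder pays €387

All unit-bids, highest first — top 9: 137 (Talon-1), 134 (Ember-1), 133 (Alder-1), 130 (Ember-2), 129 (Alder-2), 125 (Alder-3), 120 (Ember-3), 119 (Cobalt-1), 118 (Cobalt-2)
Next rejected bid: €117 (not a price — pay-as-bid).
Alder's winning unit-bids: 133 + 129 + 125 = €387.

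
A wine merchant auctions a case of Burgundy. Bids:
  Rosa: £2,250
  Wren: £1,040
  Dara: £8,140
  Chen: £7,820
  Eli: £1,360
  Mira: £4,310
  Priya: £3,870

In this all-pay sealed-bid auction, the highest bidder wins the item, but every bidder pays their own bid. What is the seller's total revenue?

Total revenue: £28,790

All-pay sealed-bid auction: the highest bidder wins the item, but every bidder pays their own bid.
Sorting bids: 8,140 (Dara) > 7,820 (Chen) > 4,310 (Mira) > 3,870 (Priya) > 2,250 (Rosa) > 1,360 (Eli) > …
Dara wins with the top bid; all bids are sunk regardless.
Every bidder forfeits their bid regardless of winning.
Revenue = 2,250 + 1,040 + 8,140 + 7,820 + 1,360 + 4,310 + 3,870 = £28,790.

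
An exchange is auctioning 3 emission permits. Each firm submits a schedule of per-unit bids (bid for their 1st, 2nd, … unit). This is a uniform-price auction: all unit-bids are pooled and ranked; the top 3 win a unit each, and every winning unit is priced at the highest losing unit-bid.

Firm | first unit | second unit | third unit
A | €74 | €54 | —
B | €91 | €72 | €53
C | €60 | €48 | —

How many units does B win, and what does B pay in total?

B: 2 units, pays €120

Pooled unit-bids ranked (top 3): 91 (B-1), 74 (A-1), 72 (B-2)
Highest rejected unit-bid = €60.
B wins 2 unit(s) at €60 each.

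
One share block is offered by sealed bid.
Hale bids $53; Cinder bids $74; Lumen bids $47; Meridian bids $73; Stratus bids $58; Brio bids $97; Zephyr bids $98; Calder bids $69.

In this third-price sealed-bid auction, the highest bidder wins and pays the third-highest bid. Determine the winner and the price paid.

Zephyr pays $74

Bids in order: 98 (Zephyr) > 97 (Brio) > 74 (Cinder) > 73 (Meridian) > 69 (Calder) > 58 (Stratus) > …
Zephyr is highest; pays the third-highest bid, $74.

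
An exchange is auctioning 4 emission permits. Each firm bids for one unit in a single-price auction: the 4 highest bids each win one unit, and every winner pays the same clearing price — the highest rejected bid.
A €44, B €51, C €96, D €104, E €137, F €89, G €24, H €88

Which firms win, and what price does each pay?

E, D, C, F; each pays €88

Ordering the bids: 137 (E), 104 (D), 96 (C), 89 (F), 88 (H), 51 (B), …
Top 4: E, D, C, F.
Highest unsuccessful bid: €88 → clearing price.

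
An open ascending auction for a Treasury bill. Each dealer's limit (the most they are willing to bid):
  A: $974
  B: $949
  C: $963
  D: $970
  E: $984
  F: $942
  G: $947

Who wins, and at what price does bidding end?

E wins at $974

Rule: the price rises until one bidder remains; the winner pays the price at which the last rival dropped out.
Limits ranked: 984 (E) > 974 (A) > 970 (D) > 963 (C) > 949 (B) > 947 (G) > …
Bidding ends when A exits at $974; E takes it.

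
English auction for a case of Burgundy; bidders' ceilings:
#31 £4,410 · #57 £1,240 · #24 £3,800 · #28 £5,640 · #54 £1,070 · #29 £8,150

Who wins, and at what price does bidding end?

#29 wins at £5,640

Open ascending-bid auction: the price rises until one bidder remains; the winner pays the price at which the last rival dropped out.
Limits in order: 8,150 (#29) > 5,640 (#28) > 4,410 (#31) > 3,800 (#24) > 1,240 (#57) > 1,070 (#54)
#28 is the last rival to drop out, at £5,640; #29 remains and wins at that price.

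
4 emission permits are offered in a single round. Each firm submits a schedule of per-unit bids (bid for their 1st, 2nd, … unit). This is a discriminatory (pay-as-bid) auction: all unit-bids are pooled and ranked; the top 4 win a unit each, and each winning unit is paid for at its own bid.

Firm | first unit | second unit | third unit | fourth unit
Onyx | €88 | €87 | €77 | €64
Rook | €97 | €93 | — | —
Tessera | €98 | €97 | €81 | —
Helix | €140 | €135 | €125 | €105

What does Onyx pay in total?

Pooled unit-bids ranked (top 4): 140 (Helix-1), 135 (Helix-2), 125 (Helix-3), 105 (Helix-4)
Next rejected bid: €98 (not a price — pay-as-bid).
Onyx wins no units.

Onyx pays €0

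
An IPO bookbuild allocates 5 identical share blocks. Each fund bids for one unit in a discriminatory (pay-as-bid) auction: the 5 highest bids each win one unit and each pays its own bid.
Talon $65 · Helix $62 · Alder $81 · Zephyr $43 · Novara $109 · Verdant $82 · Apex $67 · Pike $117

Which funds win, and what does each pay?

Pike $117, Novara $109, Verdant $82, Alder $81, Apex $67

Bids ranked high→low: 117 (Pike), 109 (Novara), 82 (Verdant), 81 (Alder), 67 (Apex), 65 (Talon), 62 (Helix), …
Top 5: Pike, Novara, Verdant, Alder, Apex.
Each winner pays its own bid: Pike $117, Novara $109, Verdant $82, Alder $81, Apex $67.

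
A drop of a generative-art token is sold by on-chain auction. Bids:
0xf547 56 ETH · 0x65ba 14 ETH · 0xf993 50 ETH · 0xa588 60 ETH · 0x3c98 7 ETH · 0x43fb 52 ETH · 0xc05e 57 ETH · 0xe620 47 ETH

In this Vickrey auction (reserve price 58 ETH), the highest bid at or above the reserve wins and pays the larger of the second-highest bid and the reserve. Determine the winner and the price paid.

Sorting bids: 60 (0xa588) > 57 (0xc05e) > 56 (0xf547) > 52 (0x43fb) > 50 (0xf993) > 47 (0xe620) > …
0xa588 has the top bid at or above the reserve (60 ETH).
Second-highest bid 57 ETH is below the reserve 58 ETH, so the reserve binds → payment 58 ETH.

0xa588 pays 58 ETH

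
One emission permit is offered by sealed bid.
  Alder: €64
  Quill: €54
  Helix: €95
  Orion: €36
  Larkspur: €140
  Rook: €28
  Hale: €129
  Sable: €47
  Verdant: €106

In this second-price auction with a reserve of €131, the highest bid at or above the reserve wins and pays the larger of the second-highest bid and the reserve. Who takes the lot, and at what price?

Bids ranked: 140 (Larkspur) > 129 (Hale) > 106 (Verdant) > 95 (Helix) > 64 (Alder) > 54 (Quill) > …
Highest eligible bid: Larkspur at €140.
max(second-highest €129, reserve €131) = €131.

Larkspur pays €131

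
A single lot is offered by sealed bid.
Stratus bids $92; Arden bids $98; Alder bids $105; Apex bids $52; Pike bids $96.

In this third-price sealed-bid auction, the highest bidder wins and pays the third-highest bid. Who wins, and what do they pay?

Alder pays $96

Bids in order: 105 (Alder) > 98 (Arden) > 96 (Pike) > 92 (Stratus) > 52 (Apex)
Alder is highest; pays the third-highest bid, $96.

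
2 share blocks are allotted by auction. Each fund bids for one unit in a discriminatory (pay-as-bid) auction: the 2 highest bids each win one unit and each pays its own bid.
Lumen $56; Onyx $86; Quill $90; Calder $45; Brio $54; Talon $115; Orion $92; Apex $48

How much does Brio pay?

Brio pays $0

Sorting: 115 (Talon), 92 (Orion), 90 (Quill), 86 (Onyx), …
Winners (2 units): Talon, Orion.
Brio does not win → $0.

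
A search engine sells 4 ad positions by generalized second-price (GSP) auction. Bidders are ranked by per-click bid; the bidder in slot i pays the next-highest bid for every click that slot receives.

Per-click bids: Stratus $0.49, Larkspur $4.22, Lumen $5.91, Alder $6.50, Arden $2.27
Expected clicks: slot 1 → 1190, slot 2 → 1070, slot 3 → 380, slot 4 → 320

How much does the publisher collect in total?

Total revenue: $12567.70

Ranked by bid: $6.50 (Alder) > $5.91 (Lumen) > $4.22 (Larkspur) > $2.27 (Arden) > $0.49 (Stratus)
Slot 1: Alder pays $5.91 × 1190 = $7032.90
Slot 2: Lumen pays $4.22 × 1070 = $4515.40
Slot 3: Larkspur pays $2.27 × 380 = $862.60
Slot 4: Arden pays $0.49 × 320 = $156.80
Total = $12567.70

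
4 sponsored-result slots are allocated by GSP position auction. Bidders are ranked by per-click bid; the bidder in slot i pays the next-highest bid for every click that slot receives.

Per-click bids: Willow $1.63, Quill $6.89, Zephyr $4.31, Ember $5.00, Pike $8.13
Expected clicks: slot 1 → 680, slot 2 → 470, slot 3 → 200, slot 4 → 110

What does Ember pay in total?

Ranked by bid: $8.13 (Pike) > $6.89 (Quill) > $5.00 (Ember) > $4.31 (Zephyr) > $1.63 (Willow)
Ember holds slot 3 → pays next bid $4.31 × 200 clicks = $862.00.

Ember pays $862.00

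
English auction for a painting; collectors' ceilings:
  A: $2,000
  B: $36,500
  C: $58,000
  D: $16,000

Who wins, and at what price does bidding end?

Rule: the price rises until one bidder remains; the winner pays the price at which the last rival dropped out.
Sorting limits: 58,000 (C) > 36,500 (B) > 16,000 (D) > 2,000 (A)
B is the last rival to drop out, at $36,500; C remains and wins at that price.

C wins at $36,500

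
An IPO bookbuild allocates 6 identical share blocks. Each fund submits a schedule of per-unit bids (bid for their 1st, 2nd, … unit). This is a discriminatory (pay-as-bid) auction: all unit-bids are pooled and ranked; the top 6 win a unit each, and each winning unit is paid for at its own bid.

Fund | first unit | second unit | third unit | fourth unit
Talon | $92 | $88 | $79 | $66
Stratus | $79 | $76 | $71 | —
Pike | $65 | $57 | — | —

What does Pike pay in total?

Pike pays $0

Pooled unit-bids ranked (top 6): 92 (Talon-1), 88 (Talon-2), 79 (Talon-3), 79 (Stratus-1), 76 (Stratus-2), 71 (Stratus-3)
Next rejected bid: $66 (not a price — pay-as-bid).
Pike wins no units.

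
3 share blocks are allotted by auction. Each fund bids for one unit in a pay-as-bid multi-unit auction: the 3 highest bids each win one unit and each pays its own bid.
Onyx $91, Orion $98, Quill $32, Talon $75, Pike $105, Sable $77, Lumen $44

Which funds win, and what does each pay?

Bids ranked high→low: 105 (Pike), 98 (Orion), 91 (Onyx), 77 (Sable), 75 (Talon), …
The 3 highest are Pike, Orion, Onyx.
Each winner pays its own bid: Pike $105, Orion $98, Onyx $91.

Pike $105, Orion $98, Onyx $91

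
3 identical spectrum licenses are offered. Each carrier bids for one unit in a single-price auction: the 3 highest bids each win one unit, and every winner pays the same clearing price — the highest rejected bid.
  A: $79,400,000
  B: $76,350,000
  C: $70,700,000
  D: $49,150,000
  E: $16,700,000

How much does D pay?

D pays $0

Sorting: 79,400,000 (A), 76,350,000 (B), 70,700,000 (C), 49,150,000 (D), 16,700,000 (E)
Top 3: A, B, C.
Clearing price = highest rejected bid = $49,150,000.
D does not win → pays $0.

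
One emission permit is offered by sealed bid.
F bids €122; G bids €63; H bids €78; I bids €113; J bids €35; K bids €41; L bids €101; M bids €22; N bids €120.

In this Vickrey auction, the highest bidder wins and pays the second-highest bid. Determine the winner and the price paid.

F pays €120

Bids ranked: 122 (F) > 120 (N) > 113 (I) > 101 (L) > 78 (H) > 63 (G) > …
F wins with the highest bid; price is set by the runner-up at €120.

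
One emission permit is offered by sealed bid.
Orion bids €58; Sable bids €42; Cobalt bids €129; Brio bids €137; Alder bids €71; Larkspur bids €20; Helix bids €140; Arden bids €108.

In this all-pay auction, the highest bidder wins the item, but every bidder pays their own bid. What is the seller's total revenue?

Total revenue: €705

Bids in order: 140 (Helix) > 137 (Brio) > 129 (Cobalt) > 108 (Arden) > 71 (Alder) > 58 (Orion) > …
Helix wins with the top bid; all bids are sunk regardless.
Every bidder forfeits their bid regardless of winning.
Revenue = 58 + 42 + 129 + 137 + 71 + 20 + 140 + 108 = €705.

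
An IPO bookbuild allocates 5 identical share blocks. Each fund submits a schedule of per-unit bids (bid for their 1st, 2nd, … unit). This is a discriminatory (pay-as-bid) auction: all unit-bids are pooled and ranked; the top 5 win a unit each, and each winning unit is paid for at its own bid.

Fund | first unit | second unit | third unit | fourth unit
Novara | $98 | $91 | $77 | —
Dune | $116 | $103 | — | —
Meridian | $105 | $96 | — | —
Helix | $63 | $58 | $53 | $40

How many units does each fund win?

Dune 2, Meridian 2, Novara 1

Pooled unit-bids ranked (top 5): 116 (Dune-1), 105 (Meridian-1), 103 (Dune-2), 98 (Novara-1), 96 (Meridian-2)
Next rejected bid: $91 (not a price — pay-as-bid).
Allocation: Dune 2, Meridian 2, Novara 1.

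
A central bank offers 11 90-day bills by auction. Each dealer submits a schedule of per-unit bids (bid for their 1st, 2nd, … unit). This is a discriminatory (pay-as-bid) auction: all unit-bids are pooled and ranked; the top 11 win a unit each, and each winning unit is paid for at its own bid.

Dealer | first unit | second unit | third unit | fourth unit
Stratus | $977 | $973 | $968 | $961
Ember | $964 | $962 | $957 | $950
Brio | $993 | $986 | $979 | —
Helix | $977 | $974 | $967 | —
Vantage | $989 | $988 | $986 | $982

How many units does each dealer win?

Brio 3, Helix 2, Stratus 2, Vantage 4

Pooled unit-bids ranked (top 11): 993 (Brio-1), 989 (Vantage-1), 988 (Vantage-2), 986 (Brio-2), 986 (Vantage-3), 982 (Vantage-4), 979 (Brio-3), 977 (Stratus-1), 977 (Helix-1), 974 (Helix-2), 973 (Stratus-2)
Next rejected bid: $968 (not a price — pay-as-bid).
Allocation: Brio 3, Helix 2, Stratus 2, Vantage 4.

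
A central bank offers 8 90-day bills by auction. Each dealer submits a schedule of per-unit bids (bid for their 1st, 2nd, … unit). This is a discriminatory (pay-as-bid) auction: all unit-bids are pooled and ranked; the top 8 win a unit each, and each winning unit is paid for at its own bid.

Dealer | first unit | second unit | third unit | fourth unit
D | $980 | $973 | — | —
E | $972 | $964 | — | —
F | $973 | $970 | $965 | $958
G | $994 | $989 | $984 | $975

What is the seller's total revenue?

All unit-bids, highest first — top 8: 994 (G-1), 989 (G-2), 984 (G-3), 980 (D-1), 975 (G-4), 973 (D-2), 973 (F-1), 972 (E-1)
Next rejected bid: $970 (not a price — pay-as-bid).
Each winning unit pays its own bid.
Revenue = 994 + 989 + 984 + 980 + 975 + 973 + 973 + 972 = $7,840.

Total revenue: $7,840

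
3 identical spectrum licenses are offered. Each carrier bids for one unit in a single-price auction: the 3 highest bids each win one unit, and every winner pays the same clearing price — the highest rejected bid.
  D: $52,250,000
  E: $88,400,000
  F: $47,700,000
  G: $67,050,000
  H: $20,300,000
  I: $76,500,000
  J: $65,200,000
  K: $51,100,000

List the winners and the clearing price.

Bids ranked high→low: 88,400,000 (E), 76,500,000 (I), 67,050,000 (G), 65,200,000 (J), 52,250,000 (D), …
Top 3: E, I, G.
Highest unsuccessful bid: $65,200,000 → clearing price.

E, I, G; each pays $65,200,000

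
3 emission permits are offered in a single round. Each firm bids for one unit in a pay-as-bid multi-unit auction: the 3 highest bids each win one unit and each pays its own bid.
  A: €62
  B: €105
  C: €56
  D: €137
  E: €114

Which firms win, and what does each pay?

Sorting: 137 (D), 114 (E), 105 (B), 62 (A), 56 (C)
Winners (3 units): D, E, B.
Each winner pays its own bid: D €137, E €114, B €105.

D €137, E €114, B €105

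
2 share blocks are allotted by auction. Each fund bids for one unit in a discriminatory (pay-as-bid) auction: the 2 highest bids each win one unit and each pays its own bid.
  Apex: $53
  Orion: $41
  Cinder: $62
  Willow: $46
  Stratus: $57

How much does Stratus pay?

Sorting: 62 (Cinder), 57 (Stratus), 53 (Apex), 46 (Willow), …
Top 2: Cinder, Stratus.
Stratus wins → own bid $57.

Stratus pays $57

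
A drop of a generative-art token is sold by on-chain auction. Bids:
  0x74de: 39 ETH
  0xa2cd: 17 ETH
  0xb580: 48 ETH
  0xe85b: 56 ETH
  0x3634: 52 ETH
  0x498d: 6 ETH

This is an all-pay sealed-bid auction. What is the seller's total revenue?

Total revenue: 218 ETH

Rule: the highest bidder wins the item, but every bidder pays their own bid.
Bids in order: 56 (0xe85b) > 52 (0x3634) > 48 (0xb580) > 39 (0x74de) > 17 (0xa2cd) > 6 (0x498d)
0xe85b wins with the top bid; all bids are sunk regardless.
Every bidder forfeits their bid regardless of winning.
Revenue = 39 + 17 + 48 + 56 + 52 + 6 = 218 ETH.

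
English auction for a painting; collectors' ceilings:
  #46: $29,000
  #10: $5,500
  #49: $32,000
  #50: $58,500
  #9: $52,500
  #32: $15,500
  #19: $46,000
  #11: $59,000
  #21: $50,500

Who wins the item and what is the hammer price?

#11 wins at $58,500

Rule: the price rises until one bidder remains; the winner pays the price at which the last rival dropped out.
Limits in order: 59,000 (#11) > 58,500 (#50) > 52,500 (#9) > 50,500 (#21) > 46,000 (#19) > 32,000 (#49) > …
Bidding ends when #50 exits at $58,500; #11 takes it.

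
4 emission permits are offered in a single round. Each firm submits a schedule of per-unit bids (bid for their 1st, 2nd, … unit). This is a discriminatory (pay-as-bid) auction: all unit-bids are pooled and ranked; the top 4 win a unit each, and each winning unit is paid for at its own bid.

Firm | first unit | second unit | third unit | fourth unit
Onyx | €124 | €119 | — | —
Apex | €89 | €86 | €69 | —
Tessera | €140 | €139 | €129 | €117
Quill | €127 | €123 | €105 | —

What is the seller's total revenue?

Merging the schedules and taking the best 4: 140 (Tessera-1), 139 (Tessera-2), 129 (Tessera-3), 127 (Quill-1)
Next rejected bid: €124 (not a price — pay-as-bid).
Each winning unit pays its own bid.
Revenue = 140 + 139 + 129 + 127 = €535.

Total revenue: €535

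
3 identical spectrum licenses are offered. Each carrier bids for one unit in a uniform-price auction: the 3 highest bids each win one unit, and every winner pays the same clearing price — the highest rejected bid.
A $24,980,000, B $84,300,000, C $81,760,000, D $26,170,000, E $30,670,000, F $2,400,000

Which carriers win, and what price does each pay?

Ordering the bids: 84,300,000 (B), 81,760,000 (C), 30,670,000 (E), 26,170,000 (D), 24,980,000 (A), …
The 3 highest are B, C, E.
Clearing price = highest rejected bid = $26,170,000.

B, C, E; each pays $26,170,000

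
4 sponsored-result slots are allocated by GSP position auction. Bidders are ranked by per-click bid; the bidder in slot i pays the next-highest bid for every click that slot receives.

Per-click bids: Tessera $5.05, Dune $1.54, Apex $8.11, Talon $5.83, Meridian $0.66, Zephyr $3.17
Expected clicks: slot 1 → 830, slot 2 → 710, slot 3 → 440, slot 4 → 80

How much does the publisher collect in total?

Total revenue: $9942.40

Per-click bids in order: $8.11 (Apex) > $5.83 (Talon) > $5.05 (Tessera) > $3.17 (Zephyr) > $1.54 (Dune) > …
Slot 1: Apex pays $5.83 × 830 = $4838.90
Slot 2: Talon pays $5.05 × 710 = $3585.50
Slot 3: Tessera pays $3.17 × 440 = $1394.80
Slot 4: Zephyr pays $1.54 × 80 = $123.20
Total = $9942.40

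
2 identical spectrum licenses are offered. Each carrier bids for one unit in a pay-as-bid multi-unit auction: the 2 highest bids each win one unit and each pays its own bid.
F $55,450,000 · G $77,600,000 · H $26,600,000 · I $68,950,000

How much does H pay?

Sorting: 77,600,000 (G), 68,950,000 (I), 55,450,000 (F), 26,600,000 (H)
The 2 highest are G, I.
H does not win → $0.

H pays $0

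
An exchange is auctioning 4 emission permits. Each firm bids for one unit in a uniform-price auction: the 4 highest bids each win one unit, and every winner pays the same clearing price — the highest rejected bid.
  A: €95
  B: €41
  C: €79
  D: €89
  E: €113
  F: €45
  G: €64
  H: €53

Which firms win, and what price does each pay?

E, A, D, C; each pays €64

Ordering the bids: 113 (E), 95 (A), 89 (D), 79 (C), 64 (G), 53 (H), …
Top 4: E, A, D, C.
Highest unsuccessful bid: €64 → clearing price.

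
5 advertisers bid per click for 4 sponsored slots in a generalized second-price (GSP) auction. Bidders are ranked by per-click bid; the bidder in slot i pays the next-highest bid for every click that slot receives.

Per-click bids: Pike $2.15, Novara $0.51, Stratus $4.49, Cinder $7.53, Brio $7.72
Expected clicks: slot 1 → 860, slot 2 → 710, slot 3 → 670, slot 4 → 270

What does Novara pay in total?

Ranked by bid: $7.72 (Brio) > $7.53 (Cinder) > $4.49 (Stratus) > $2.15 (Pike) > $0.51 (Novara)
Novara ranks below slot 4 → no slot, pays nothing.

Novara pays $0.00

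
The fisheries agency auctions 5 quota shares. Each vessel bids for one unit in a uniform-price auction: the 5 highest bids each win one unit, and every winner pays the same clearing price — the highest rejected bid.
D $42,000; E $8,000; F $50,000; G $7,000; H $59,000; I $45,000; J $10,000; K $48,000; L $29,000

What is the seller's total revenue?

Sorting: 59,000 (H), 50,000 (F), 48,000 (K), 45,000 (I), 42,000 (D), 29,000 (L), 10,000 (J), …
Top 5: H, F, K, I, D.
First losing bid is L's $29,000, which sets the uniform price.
Total revenue = 5 × $29,000 = $145,000.

Total revenue: $145,000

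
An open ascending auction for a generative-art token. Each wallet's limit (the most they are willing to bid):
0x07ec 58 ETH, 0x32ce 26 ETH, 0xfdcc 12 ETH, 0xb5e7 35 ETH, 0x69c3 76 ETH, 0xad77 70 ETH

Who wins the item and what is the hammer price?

0x69c3 wins at 70 ETH

Limits ranked: 76 (0x69c3) > 70 (0xad77) > 58 (0x07ec) > 35 (0xb5e7) > 26 (0x32ce) > 12 (0xfdcc)
Once the price passes 70 ETH, only 0x69c3 is left; the hammer falls at 0xad77's limit of 70 ETH.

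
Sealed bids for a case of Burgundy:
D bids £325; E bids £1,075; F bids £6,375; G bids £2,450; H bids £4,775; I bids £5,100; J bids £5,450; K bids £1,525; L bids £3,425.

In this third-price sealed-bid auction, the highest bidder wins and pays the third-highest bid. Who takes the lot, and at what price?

Third-price sealed-bid auction: the highest bidder wins and pays the third-highest bid.
Sorting bids: 6,375 (F) > 5,450 (J) > 5,100 (I) > 4,775 (H) > 3,425 (L) > 2,450 (G) > …
F wins; payment is bid #3 in the ranking = £5,100.

F pays £5,100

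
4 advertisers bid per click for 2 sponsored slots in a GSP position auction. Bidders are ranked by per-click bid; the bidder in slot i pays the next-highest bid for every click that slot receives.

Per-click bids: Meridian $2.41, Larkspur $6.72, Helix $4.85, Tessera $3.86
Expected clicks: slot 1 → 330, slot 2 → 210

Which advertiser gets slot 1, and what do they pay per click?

Larkspur; $4.85 per click

Ranked by bid: $6.72 (Larkspur) > $4.85 (Helix) > $3.86 (Tessera) > …
Slot 1 goes to the first-ranked bidder, Larkspur, who pays the next bid down: $4.85/click.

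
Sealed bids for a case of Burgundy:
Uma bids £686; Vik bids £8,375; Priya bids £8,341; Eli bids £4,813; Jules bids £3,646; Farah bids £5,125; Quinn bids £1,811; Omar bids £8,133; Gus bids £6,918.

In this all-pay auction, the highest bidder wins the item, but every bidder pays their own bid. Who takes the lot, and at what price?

Rule: the highest bidder wins the item, but every bidder pays their own bid.
Bids ranked: 8,375 (Vik) > 8,341 (Priya) > 8,133 (Omar) > 6,918 (Gus) > 5,125 (Farah) > 4,813 (Eli) > …
Vik is highest and takes the item; every bidder forfeits their bid.

Vik pays £8,375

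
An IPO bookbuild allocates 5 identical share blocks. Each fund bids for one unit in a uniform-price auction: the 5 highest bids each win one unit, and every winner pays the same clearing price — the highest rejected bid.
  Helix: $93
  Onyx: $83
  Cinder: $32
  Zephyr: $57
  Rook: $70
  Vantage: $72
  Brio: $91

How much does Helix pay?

Helix pays $57

Sorting: 93 (Helix), 91 (Brio), 83 (Onyx), 72 (Vantage), 70 (Rook), 57 (Zephyr), 32 (Cinder)
Top 5: Helix, Brio, Onyx, Vantage, Rook.
Clearing price = highest rejected bid = $57.
Helix wins → pays $57.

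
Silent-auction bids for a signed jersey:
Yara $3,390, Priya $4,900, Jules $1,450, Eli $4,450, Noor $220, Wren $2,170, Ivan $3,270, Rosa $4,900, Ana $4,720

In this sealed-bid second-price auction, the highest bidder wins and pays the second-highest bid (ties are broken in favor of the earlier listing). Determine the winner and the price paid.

Bids ranked: 4,900 (Priya) > 4,900 (Rosa) > 4,720 (Ana) > 4,450 (Eli) > 3,390 (Yara) > 3,270 (Ivan) > …
Tie at $4,900 → Priya wins by tie-break.
Second-price: Priya pays Rosa's bid of $4,900.

Priya pays $4,900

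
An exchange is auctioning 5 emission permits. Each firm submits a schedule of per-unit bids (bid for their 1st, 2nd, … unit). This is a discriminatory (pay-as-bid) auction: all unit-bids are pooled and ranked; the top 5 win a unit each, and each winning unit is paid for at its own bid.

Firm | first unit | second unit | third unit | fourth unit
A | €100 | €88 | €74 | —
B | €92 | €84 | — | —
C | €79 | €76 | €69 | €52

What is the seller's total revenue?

Pooled unit-bids ranked (top 5): 100 (A-1), 92 (B-1), 88 (A-2), 84 (B-2), 79 (C-1)
Next rejected bid: €76 (not a price — pay-as-bid).
Each winning unit pays its own bid.
Revenue = 100 + 92 + 88 + 84 + 79 = €443.

Total revenue: €443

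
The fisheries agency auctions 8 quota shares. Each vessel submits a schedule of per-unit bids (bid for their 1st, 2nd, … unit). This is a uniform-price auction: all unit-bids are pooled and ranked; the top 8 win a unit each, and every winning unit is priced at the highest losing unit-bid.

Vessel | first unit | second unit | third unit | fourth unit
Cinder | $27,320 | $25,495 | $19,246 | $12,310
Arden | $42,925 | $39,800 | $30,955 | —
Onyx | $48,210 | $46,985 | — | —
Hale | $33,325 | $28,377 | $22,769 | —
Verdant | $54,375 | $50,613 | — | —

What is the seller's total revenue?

All unit-bids, highest first — top 8: 54,375 (Verdant-1), 50,613 (Verdant-2), 48,210 (Onyx-1), 46,985 (Onyx-2), 42,925 (Arden-1), 39,800 (Arden-2), 33,325 (Hale-1), 30,955 (Arden-3)
Highest rejected unit-bid = $28,377.
Allocation: Arden 3, Hale 1, Onyx 2, Verdant 2. Every unit priced at $28,377.
Revenue = 8 × 28,377 = $227,016.

Total revenue: $227,016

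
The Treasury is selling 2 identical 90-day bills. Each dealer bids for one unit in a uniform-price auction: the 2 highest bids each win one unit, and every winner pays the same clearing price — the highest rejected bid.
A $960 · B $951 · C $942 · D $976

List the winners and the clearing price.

Ordering the bids: 976 (D), 960 (A), 951 (B), 942 (C)
The 2 highest are D, A.
First losing bid is B's $951, which sets the uniform price.

D, A; each pays $951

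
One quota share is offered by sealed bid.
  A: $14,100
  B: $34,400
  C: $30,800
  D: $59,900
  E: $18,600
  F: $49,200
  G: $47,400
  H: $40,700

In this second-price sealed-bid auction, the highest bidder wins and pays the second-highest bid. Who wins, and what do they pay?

D pays $49,200

Rule: the highest bidder wins and pays the second-highest bid.
Bids in order: 59,900 (D) > 49,200 (F) > 47,400 (G) > 40,700 (H) > 34,400 (B) > 30,800 (C) > …
D wins with the highest bid; price is set by the runner-up at $49,200.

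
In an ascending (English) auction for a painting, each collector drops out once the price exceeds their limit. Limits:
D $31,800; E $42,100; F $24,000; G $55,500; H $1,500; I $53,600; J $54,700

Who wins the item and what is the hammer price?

Sorting limits: 55,500 (G) > 54,700 (J) > 53,600 (I) > 42,100 (E) > 31,800 (D) > 24,000 (F) > …
Bidding ends when J exits at $54,700; G takes it.

G wins at $54,700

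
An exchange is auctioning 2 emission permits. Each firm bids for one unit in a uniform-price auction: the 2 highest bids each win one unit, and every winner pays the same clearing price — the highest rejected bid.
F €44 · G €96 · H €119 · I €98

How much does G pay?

Ordering the bids: 119 (H), 98 (I), 96 (G), 44 (F)
The 2 highest are H, I.
Highest unsuccessful bid: €96 → clearing price.
G does not win → pays €0.

G pays €0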